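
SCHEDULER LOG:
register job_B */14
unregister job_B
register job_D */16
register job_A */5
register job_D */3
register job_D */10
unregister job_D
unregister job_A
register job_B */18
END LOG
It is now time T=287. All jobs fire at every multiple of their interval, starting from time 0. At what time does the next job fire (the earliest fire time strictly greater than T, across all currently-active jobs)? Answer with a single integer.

Answer: 288

Derivation:
Op 1: register job_B */14 -> active={job_B:*/14}
Op 2: unregister job_B -> active={}
Op 3: register job_D */16 -> active={job_D:*/16}
Op 4: register job_A */5 -> active={job_A:*/5, job_D:*/16}
Op 5: register job_D */3 -> active={job_A:*/5, job_D:*/3}
Op 6: register job_D */10 -> active={job_A:*/5, job_D:*/10}
Op 7: unregister job_D -> active={job_A:*/5}
Op 8: unregister job_A -> active={}
Op 9: register job_B */18 -> active={job_B:*/18}
  job_B: interval 18, next fire after T=287 is 288
Earliest fire time = 288 (job job_B)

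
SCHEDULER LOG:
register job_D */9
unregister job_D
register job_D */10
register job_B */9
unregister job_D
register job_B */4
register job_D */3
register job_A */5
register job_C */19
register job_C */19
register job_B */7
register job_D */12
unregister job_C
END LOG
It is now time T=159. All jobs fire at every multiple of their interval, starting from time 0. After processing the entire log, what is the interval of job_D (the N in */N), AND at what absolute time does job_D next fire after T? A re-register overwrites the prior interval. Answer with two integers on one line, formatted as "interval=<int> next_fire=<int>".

Answer: interval=12 next_fire=168

Derivation:
Op 1: register job_D */9 -> active={job_D:*/9}
Op 2: unregister job_D -> active={}
Op 3: register job_D */10 -> active={job_D:*/10}
Op 4: register job_B */9 -> active={job_B:*/9, job_D:*/10}
Op 5: unregister job_D -> active={job_B:*/9}
Op 6: register job_B */4 -> active={job_B:*/4}
Op 7: register job_D */3 -> active={job_B:*/4, job_D:*/3}
Op 8: register job_A */5 -> active={job_A:*/5, job_B:*/4, job_D:*/3}
Op 9: register job_C */19 -> active={job_A:*/5, job_B:*/4, job_C:*/19, job_D:*/3}
Op 10: register job_C */19 -> active={job_A:*/5, job_B:*/4, job_C:*/19, job_D:*/3}
Op 11: register job_B */7 -> active={job_A:*/5, job_B:*/7, job_C:*/19, job_D:*/3}
Op 12: register job_D */12 -> active={job_A:*/5, job_B:*/7, job_C:*/19, job_D:*/12}
Op 13: unregister job_C -> active={job_A:*/5, job_B:*/7, job_D:*/12}
Final interval of job_D = 12
Next fire of job_D after T=159: (159//12+1)*12 = 168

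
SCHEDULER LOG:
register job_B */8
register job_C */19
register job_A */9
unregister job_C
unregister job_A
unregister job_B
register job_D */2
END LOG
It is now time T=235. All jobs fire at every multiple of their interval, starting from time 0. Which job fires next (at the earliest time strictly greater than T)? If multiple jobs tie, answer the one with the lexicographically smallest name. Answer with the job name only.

Answer: job_D

Derivation:
Op 1: register job_B */8 -> active={job_B:*/8}
Op 2: register job_C */19 -> active={job_B:*/8, job_C:*/19}
Op 3: register job_A */9 -> active={job_A:*/9, job_B:*/8, job_C:*/19}
Op 4: unregister job_C -> active={job_A:*/9, job_B:*/8}
Op 5: unregister job_A -> active={job_B:*/8}
Op 6: unregister job_B -> active={}
Op 7: register job_D */2 -> active={job_D:*/2}
  job_D: interval 2, next fire after T=235 is 236
Earliest = 236, winner (lex tiebreak) = job_D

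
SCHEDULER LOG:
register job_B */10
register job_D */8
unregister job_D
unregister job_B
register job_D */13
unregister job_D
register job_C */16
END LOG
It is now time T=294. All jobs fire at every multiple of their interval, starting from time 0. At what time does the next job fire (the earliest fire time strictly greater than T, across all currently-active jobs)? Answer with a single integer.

Op 1: register job_B */10 -> active={job_B:*/10}
Op 2: register job_D */8 -> active={job_B:*/10, job_D:*/8}
Op 3: unregister job_D -> active={job_B:*/10}
Op 4: unregister job_B -> active={}
Op 5: register job_D */13 -> active={job_D:*/13}
Op 6: unregister job_D -> active={}
Op 7: register job_C */16 -> active={job_C:*/16}
  job_C: interval 16, next fire after T=294 is 304
Earliest fire time = 304 (job job_C)

Answer: 304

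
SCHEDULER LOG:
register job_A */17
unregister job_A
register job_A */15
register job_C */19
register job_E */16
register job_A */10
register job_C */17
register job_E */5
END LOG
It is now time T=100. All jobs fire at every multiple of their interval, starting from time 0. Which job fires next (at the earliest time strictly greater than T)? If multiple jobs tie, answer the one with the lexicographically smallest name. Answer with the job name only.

Answer: job_C

Derivation:
Op 1: register job_A */17 -> active={job_A:*/17}
Op 2: unregister job_A -> active={}
Op 3: register job_A */15 -> active={job_A:*/15}
Op 4: register job_C */19 -> active={job_A:*/15, job_C:*/19}
Op 5: register job_E */16 -> active={job_A:*/15, job_C:*/19, job_E:*/16}
Op 6: register job_A */10 -> active={job_A:*/10, job_C:*/19, job_E:*/16}
Op 7: register job_C */17 -> active={job_A:*/10, job_C:*/17, job_E:*/16}
Op 8: register job_E */5 -> active={job_A:*/10, job_C:*/17, job_E:*/5}
  job_A: interval 10, next fire after T=100 is 110
  job_C: interval 17, next fire after T=100 is 102
  job_E: interval 5, next fire after T=100 is 105
Earliest = 102, winner (lex tiebreak) = job_C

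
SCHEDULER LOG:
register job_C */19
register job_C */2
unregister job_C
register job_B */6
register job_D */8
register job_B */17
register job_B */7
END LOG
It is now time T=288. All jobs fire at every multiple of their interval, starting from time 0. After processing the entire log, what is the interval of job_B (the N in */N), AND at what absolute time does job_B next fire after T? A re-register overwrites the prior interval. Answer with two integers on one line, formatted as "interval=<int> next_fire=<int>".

Op 1: register job_C */19 -> active={job_C:*/19}
Op 2: register job_C */2 -> active={job_C:*/2}
Op 3: unregister job_C -> active={}
Op 4: register job_B */6 -> active={job_B:*/6}
Op 5: register job_D */8 -> active={job_B:*/6, job_D:*/8}
Op 6: register job_B */17 -> active={job_B:*/17, job_D:*/8}
Op 7: register job_B */7 -> active={job_B:*/7, job_D:*/8}
Final interval of job_B = 7
Next fire of job_B after T=288: (288//7+1)*7 = 294

Answer: interval=7 next_fire=294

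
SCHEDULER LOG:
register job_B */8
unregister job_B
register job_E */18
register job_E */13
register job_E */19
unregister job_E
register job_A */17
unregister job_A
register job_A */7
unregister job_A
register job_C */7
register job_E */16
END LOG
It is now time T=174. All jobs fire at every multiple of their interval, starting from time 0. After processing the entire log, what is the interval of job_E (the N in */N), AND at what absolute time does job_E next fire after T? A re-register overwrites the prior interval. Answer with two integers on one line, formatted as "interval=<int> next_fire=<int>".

Op 1: register job_B */8 -> active={job_B:*/8}
Op 2: unregister job_B -> active={}
Op 3: register job_E */18 -> active={job_E:*/18}
Op 4: register job_E */13 -> active={job_E:*/13}
Op 5: register job_E */19 -> active={job_E:*/19}
Op 6: unregister job_E -> active={}
Op 7: register job_A */17 -> active={job_A:*/17}
Op 8: unregister job_A -> active={}
Op 9: register job_A */7 -> active={job_A:*/7}
Op 10: unregister job_A -> active={}
Op 11: register job_C */7 -> active={job_C:*/7}
Op 12: register job_E */16 -> active={job_C:*/7, job_E:*/16}
Final interval of job_E = 16
Next fire of job_E after T=174: (174//16+1)*16 = 176

Answer: interval=16 next_fire=176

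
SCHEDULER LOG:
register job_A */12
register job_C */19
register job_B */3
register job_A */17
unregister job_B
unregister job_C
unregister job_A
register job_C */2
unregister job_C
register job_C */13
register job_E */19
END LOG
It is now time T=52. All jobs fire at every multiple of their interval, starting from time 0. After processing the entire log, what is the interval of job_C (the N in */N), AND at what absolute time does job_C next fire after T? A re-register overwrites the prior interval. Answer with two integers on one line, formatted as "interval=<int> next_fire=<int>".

Op 1: register job_A */12 -> active={job_A:*/12}
Op 2: register job_C */19 -> active={job_A:*/12, job_C:*/19}
Op 3: register job_B */3 -> active={job_A:*/12, job_B:*/3, job_C:*/19}
Op 4: register job_A */17 -> active={job_A:*/17, job_B:*/3, job_C:*/19}
Op 5: unregister job_B -> active={job_A:*/17, job_C:*/19}
Op 6: unregister job_C -> active={job_A:*/17}
Op 7: unregister job_A -> active={}
Op 8: register job_C */2 -> active={job_C:*/2}
Op 9: unregister job_C -> active={}
Op 10: register job_C */13 -> active={job_C:*/13}
Op 11: register job_E */19 -> active={job_C:*/13, job_E:*/19}
Final interval of job_C = 13
Next fire of job_C after T=52: (52//13+1)*13 = 65

Answer: interval=13 next_fire=65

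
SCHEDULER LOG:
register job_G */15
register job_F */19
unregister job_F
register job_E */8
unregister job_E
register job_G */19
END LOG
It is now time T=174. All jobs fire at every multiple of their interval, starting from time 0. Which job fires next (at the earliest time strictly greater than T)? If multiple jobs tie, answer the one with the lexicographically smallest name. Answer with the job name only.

Answer: job_G

Derivation:
Op 1: register job_G */15 -> active={job_G:*/15}
Op 2: register job_F */19 -> active={job_F:*/19, job_G:*/15}
Op 3: unregister job_F -> active={job_G:*/15}
Op 4: register job_E */8 -> active={job_E:*/8, job_G:*/15}
Op 5: unregister job_E -> active={job_G:*/15}
Op 6: register job_G */19 -> active={job_G:*/19}
  job_G: interval 19, next fire after T=174 is 190
Earliest = 190, winner (lex tiebreak) = job_G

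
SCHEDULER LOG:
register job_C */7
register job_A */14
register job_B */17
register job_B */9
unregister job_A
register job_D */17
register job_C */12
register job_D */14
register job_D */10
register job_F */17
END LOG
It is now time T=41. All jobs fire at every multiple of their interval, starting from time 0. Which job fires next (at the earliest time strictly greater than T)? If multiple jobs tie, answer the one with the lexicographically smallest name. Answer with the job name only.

Op 1: register job_C */7 -> active={job_C:*/7}
Op 2: register job_A */14 -> active={job_A:*/14, job_C:*/7}
Op 3: register job_B */17 -> active={job_A:*/14, job_B:*/17, job_C:*/7}
Op 4: register job_B */9 -> active={job_A:*/14, job_B:*/9, job_C:*/7}
Op 5: unregister job_A -> active={job_B:*/9, job_C:*/7}
Op 6: register job_D */17 -> active={job_B:*/9, job_C:*/7, job_D:*/17}
Op 7: register job_C */12 -> active={job_B:*/9, job_C:*/12, job_D:*/17}
Op 8: register job_D */14 -> active={job_B:*/9, job_C:*/12, job_D:*/14}
Op 9: register job_D */10 -> active={job_B:*/9, job_C:*/12, job_D:*/10}
Op 10: register job_F */17 -> active={job_B:*/9, job_C:*/12, job_D:*/10, job_F:*/17}
  job_B: interval 9, next fire after T=41 is 45
  job_C: interval 12, next fire after T=41 is 48
  job_D: interval 10, next fire after T=41 is 50
  job_F: interval 17, next fire after T=41 is 51
Earliest = 45, winner (lex tiebreak) = job_B

Answer: job_B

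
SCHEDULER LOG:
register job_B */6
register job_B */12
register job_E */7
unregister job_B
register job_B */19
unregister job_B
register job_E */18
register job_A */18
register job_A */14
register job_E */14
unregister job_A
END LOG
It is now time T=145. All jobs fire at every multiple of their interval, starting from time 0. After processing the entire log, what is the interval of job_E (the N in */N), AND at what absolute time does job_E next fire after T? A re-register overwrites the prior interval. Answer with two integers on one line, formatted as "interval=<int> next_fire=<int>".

Op 1: register job_B */6 -> active={job_B:*/6}
Op 2: register job_B */12 -> active={job_B:*/12}
Op 3: register job_E */7 -> active={job_B:*/12, job_E:*/7}
Op 4: unregister job_B -> active={job_E:*/7}
Op 5: register job_B */19 -> active={job_B:*/19, job_E:*/7}
Op 6: unregister job_B -> active={job_E:*/7}
Op 7: register job_E */18 -> active={job_E:*/18}
Op 8: register job_A */18 -> active={job_A:*/18, job_E:*/18}
Op 9: register job_A */14 -> active={job_A:*/14, job_E:*/18}
Op 10: register job_E */14 -> active={job_A:*/14, job_E:*/14}
Op 11: unregister job_A -> active={job_E:*/14}
Final interval of job_E = 14
Next fire of job_E after T=145: (145//14+1)*14 = 154

Answer: interval=14 next_fire=154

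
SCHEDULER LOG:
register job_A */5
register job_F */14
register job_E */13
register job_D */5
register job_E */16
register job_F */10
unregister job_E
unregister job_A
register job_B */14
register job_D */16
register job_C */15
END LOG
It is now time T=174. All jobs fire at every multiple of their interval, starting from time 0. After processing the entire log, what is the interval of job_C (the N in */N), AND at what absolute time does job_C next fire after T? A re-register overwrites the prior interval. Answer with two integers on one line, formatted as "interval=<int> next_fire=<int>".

Answer: interval=15 next_fire=180

Derivation:
Op 1: register job_A */5 -> active={job_A:*/5}
Op 2: register job_F */14 -> active={job_A:*/5, job_F:*/14}
Op 3: register job_E */13 -> active={job_A:*/5, job_E:*/13, job_F:*/14}
Op 4: register job_D */5 -> active={job_A:*/5, job_D:*/5, job_E:*/13, job_F:*/14}
Op 5: register job_E */16 -> active={job_A:*/5, job_D:*/5, job_E:*/16, job_F:*/14}
Op 6: register job_F */10 -> active={job_A:*/5, job_D:*/5, job_E:*/16, job_F:*/10}
Op 7: unregister job_E -> active={job_A:*/5, job_D:*/5, job_F:*/10}
Op 8: unregister job_A -> active={job_D:*/5, job_F:*/10}
Op 9: register job_B */14 -> active={job_B:*/14, job_D:*/5, job_F:*/10}
Op 10: register job_D */16 -> active={job_B:*/14, job_D:*/16, job_F:*/10}
Op 11: register job_C */15 -> active={job_B:*/14, job_C:*/15, job_D:*/16, job_F:*/10}
Final interval of job_C = 15
Next fire of job_C after T=174: (174//15+1)*15 = 180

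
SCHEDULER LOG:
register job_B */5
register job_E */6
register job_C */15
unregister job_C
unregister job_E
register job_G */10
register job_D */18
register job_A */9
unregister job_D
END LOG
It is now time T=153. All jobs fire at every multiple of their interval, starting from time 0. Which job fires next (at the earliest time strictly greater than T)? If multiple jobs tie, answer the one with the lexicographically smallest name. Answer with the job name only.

Op 1: register job_B */5 -> active={job_B:*/5}
Op 2: register job_E */6 -> active={job_B:*/5, job_E:*/6}
Op 3: register job_C */15 -> active={job_B:*/5, job_C:*/15, job_E:*/6}
Op 4: unregister job_C -> active={job_B:*/5, job_E:*/6}
Op 5: unregister job_E -> active={job_B:*/5}
Op 6: register job_G */10 -> active={job_B:*/5, job_G:*/10}
Op 7: register job_D */18 -> active={job_B:*/5, job_D:*/18, job_G:*/10}
Op 8: register job_A */9 -> active={job_A:*/9, job_B:*/5, job_D:*/18, job_G:*/10}
Op 9: unregister job_D -> active={job_A:*/9, job_B:*/5, job_G:*/10}
  job_A: interval 9, next fire after T=153 is 162
  job_B: interval 5, next fire after T=153 is 155
  job_G: interval 10, next fire after T=153 is 160
Earliest = 155, winner (lex tiebreak) = job_B

Answer: job_B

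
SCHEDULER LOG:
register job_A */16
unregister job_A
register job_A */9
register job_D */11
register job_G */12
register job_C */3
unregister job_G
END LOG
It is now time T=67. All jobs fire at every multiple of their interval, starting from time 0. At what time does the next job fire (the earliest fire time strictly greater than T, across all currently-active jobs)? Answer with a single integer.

Op 1: register job_A */16 -> active={job_A:*/16}
Op 2: unregister job_A -> active={}
Op 3: register job_A */9 -> active={job_A:*/9}
Op 4: register job_D */11 -> active={job_A:*/9, job_D:*/11}
Op 5: register job_G */12 -> active={job_A:*/9, job_D:*/11, job_G:*/12}
Op 6: register job_C */3 -> active={job_A:*/9, job_C:*/3, job_D:*/11, job_G:*/12}
Op 7: unregister job_G -> active={job_A:*/9, job_C:*/3, job_D:*/11}
  job_A: interval 9, next fire after T=67 is 72
  job_C: interval 3, next fire after T=67 is 69
  job_D: interval 11, next fire after T=67 is 77
Earliest fire time = 69 (job job_C)

Answer: 69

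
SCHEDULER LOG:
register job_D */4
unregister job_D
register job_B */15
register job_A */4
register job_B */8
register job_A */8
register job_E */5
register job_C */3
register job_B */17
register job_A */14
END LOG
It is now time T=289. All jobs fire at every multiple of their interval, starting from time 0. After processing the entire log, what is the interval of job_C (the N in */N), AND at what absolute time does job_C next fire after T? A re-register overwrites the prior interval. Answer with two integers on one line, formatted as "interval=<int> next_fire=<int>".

Answer: interval=3 next_fire=291

Derivation:
Op 1: register job_D */4 -> active={job_D:*/4}
Op 2: unregister job_D -> active={}
Op 3: register job_B */15 -> active={job_B:*/15}
Op 4: register job_A */4 -> active={job_A:*/4, job_B:*/15}
Op 5: register job_B */8 -> active={job_A:*/4, job_B:*/8}
Op 6: register job_A */8 -> active={job_A:*/8, job_B:*/8}
Op 7: register job_E */5 -> active={job_A:*/8, job_B:*/8, job_E:*/5}
Op 8: register job_C */3 -> active={job_A:*/8, job_B:*/8, job_C:*/3, job_E:*/5}
Op 9: register job_B */17 -> active={job_A:*/8, job_B:*/17, job_C:*/3, job_E:*/5}
Op 10: register job_A */14 -> active={job_A:*/14, job_B:*/17, job_C:*/3, job_E:*/5}
Final interval of job_C = 3
Next fire of job_C after T=289: (289//3+1)*3 = 291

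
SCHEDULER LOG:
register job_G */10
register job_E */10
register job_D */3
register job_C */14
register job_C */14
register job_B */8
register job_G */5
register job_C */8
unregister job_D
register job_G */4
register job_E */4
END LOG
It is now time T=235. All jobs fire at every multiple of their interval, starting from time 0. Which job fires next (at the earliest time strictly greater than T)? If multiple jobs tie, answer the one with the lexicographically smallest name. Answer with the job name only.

Answer: job_E

Derivation:
Op 1: register job_G */10 -> active={job_G:*/10}
Op 2: register job_E */10 -> active={job_E:*/10, job_G:*/10}
Op 3: register job_D */3 -> active={job_D:*/3, job_E:*/10, job_G:*/10}
Op 4: register job_C */14 -> active={job_C:*/14, job_D:*/3, job_E:*/10, job_G:*/10}
Op 5: register job_C */14 -> active={job_C:*/14, job_D:*/3, job_E:*/10, job_G:*/10}
Op 6: register job_B */8 -> active={job_B:*/8, job_C:*/14, job_D:*/3, job_E:*/10, job_G:*/10}
Op 7: register job_G */5 -> active={job_B:*/8, job_C:*/14, job_D:*/3, job_E:*/10, job_G:*/5}
Op 8: register job_C */8 -> active={job_B:*/8, job_C:*/8, job_D:*/3, job_E:*/10, job_G:*/5}
Op 9: unregister job_D -> active={job_B:*/8, job_C:*/8, job_E:*/10, job_G:*/5}
Op 10: register job_G */4 -> active={job_B:*/8, job_C:*/8, job_E:*/10, job_G:*/4}
Op 11: register job_E */4 -> active={job_B:*/8, job_C:*/8, job_E:*/4, job_G:*/4}
  job_B: interval 8, next fire after T=235 is 240
  job_C: interval 8, next fire after T=235 is 240
  job_E: interval 4, next fire after T=235 is 236
  job_G: interval 4, next fire after T=235 is 236
Earliest = 236, winner (lex tiebreak) = job_E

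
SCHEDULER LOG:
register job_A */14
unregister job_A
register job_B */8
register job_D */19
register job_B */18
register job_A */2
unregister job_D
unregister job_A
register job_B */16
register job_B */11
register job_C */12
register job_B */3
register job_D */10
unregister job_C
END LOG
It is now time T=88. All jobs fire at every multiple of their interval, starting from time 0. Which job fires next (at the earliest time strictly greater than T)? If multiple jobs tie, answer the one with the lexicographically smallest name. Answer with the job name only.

Op 1: register job_A */14 -> active={job_A:*/14}
Op 2: unregister job_A -> active={}
Op 3: register job_B */8 -> active={job_B:*/8}
Op 4: register job_D */19 -> active={job_B:*/8, job_D:*/19}
Op 5: register job_B */18 -> active={job_B:*/18, job_D:*/19}
Op 6: register job_A */2 -> active={job_A:*/2, job_B:*/18, job_D:*/19}
Op 7: unregister job_D -> active={job_A:*/2, job_B:*/18}
Op 8: unregister job_A -> active={job_B:*/18}
Op 9: register job_B */16 -> active={job_B:*/16}
Op 10: register job_B */11 -> active={job_B:*/11}
Op 11: register job_C */12 -> active={job_B:*/11, job_C:*/12}
Op 12: register job_B */3 -> active={job_B:*/3, job_C:*/12}
Op 13: register job_D */10 -> active={job_B:*/3, job_C:*/12, job_D:*/10}
Op 14: unregister job_C -> active={job_B:*/3, job_D:*/10}
  job_B: interval 3, next fire after T=88 is 90
  job_D: interval 10, next fire after T=88 is 90
Earliest = 90, winner (lex tiebreak) = job_B

Answer: job_B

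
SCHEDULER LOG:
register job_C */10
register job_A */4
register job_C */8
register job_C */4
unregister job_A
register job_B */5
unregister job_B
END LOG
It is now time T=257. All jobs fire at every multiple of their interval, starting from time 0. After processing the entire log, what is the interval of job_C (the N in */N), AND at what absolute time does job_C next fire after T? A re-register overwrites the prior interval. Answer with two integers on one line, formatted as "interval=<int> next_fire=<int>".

Op 1: register job_C */10 -> active={job_C:*/10}
Op 2: register job_A */4 -> active={job_A:*/4, job_C:*/10}
Op 3: register job_C */8 -> active={job_A:*/4, job_C:*/8}
Op 4: register job_C */4 -> active={job_A:*/4, job_C:*/4}
Op 5: unregister job_A -> active={job_C:*/4}
Op 6: register job_B */5 -> active={job_B:*/5, job_C:*/4}
Op 7: unregister job_B -> active={job_C:*/4}
Final interval of job_C = 4
Next fire of job_C after T=257: (257//4+1)*4 = 260

Answer: interval=4 next_fire=260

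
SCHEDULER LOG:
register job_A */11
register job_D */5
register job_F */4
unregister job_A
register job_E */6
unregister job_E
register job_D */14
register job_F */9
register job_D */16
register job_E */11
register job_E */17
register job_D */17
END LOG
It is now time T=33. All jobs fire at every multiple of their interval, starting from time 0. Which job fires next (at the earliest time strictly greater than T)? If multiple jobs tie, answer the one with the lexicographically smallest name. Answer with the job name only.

Answer: job_D

Derivation:
Op 1: register job_A */11 -> active={job_A:*/11}
Op 2: register job_D */5 -> active={job_A:*/11, job_D:*/5}
Op 3: register job_F */4 -> active={job_A:*/11, job_D:*/5, job_F:*/4}
Op 4: unregister job_A -> active={job_D:*/5, job_F:*/4}
Op 5: register job_E */6 -> active={job_D:*/5, job_E:*/6, job_F:*/4}
Op 6: unregister job_E -> active={job_D:*/5, job_F:*/4}
Op 7: register job_D */14 -> active={job_D:*/14, job_F:*/4}
Op 8: register job_F */9 -> active={job_D:*/14, job_F:*/9}
Op 9: register job_D */16 -> active={job_D:*/16, job_F:*/9}
Op 10: register job_E */11 -> active={job_D:*/16, job_E:*/11, job_F:*/9}
Op 11: register job_E */17 -> active={job_D:*/16, job_E:*/17, job_F:*/9}
Op 12: register job_D */17 -> active={job_D:*/17, job_E:*/17, job_F:*/9}
  job_D: interval 17, next fire after T=33 is 34
  job_E: interval 17, next fire after T=33 is 34
  job_F: interval 9, next fire after T=33 is 36
Earliest = 34, winner (lex tiebreak) = job_D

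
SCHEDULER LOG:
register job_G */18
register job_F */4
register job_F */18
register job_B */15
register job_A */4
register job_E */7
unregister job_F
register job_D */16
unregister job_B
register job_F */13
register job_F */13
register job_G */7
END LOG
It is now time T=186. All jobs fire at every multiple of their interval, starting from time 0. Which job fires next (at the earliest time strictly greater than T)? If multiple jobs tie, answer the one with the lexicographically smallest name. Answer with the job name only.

Answer: job_A

Derivation:
Op 1: register job_G */18 -> active={job_G:*/18}
Op 2: register job_F */4 -> active={job_F:*/4, job_G:*/18}
Op 3: register job_F */18 -> active={job_F:*/18, job_G:*/18}
Op 4: register job_B */15 -> active={job_B:*/15, job_F:*/18, job_G:*/18}
Op 5: register job_A */4 -> active={job_A:*/4, job_B:*/15, job_F:*/18, job_G:*/18}
Op 6: register job_E */7 -> active={job_A:*/4, job_B:*/15, job_E:*/7, job_F:*/18, job_G:*/18}
Op 7: unregister job_F -> active={job_A:*/4, job_B:*/15, job_E:*/7, job_G:*/18}
Op 8: register job_D */16 -> active={job_A:*/4, job_B:*/15, job_D:*/16, job_E:*/7, job_G:*/18}
Op 9: unregister job_B -> active={job_A:*/4, job_D:*/16, job_E:*/7, job_G:*/18}
Op 10: register job_F */13 -> active={job_A:*/4, job_D:*/16, job_E:*/7, job_F:*/13, job_G:*/18}
Op 11: register job_F */13 -> active={job_A:*/4, job_D:*/16, job_E:*/7, job_F:*/13, job_G:*/18}
Op 12: register job_G */7 -> active={job_A:*/4, job_D:*/16, job_E:*/7, job_F:*/13, job_G:*/7}
  job_A: interval 4, next fire after T=186 is 188
  job_D: interval 16, next fire after T=186 is 192
  job_E: interval 7, next fire after T=186 is 189
  job_F: interval 13, next fire after T=186 is 195
  job_G: interval 7, next fire after T=186 is 189
Earliest = 188, winner (lex tiebreak) = job_A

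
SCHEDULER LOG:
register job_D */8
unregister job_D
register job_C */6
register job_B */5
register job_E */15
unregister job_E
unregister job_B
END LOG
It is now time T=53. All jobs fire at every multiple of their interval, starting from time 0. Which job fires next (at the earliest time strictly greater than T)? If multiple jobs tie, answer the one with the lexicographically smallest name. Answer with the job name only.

Op 1: register job_D */8 -> active={job_D:*/8}
Op 2: unregister job_D -> active={}
Op 3: register job_C */6 -> active={job_C:*/6}
Op 4: register job_B */5 -> active={job_B:*/5, job_C:*/6}
Op 5: register job_E */15 -> active={job_B:*/5, job_C:*/6, job_E:*/15}
Op 6: unregister job_E -> active={job_B:*/5, job_C:*/6}
Op 7: unregister job_B -> active={job_C:*/6}
  job_C: interval 6, next fire after T=53 is 54
Earliest = 54, winner (lex tiebreak) = job_C

Answer: job_C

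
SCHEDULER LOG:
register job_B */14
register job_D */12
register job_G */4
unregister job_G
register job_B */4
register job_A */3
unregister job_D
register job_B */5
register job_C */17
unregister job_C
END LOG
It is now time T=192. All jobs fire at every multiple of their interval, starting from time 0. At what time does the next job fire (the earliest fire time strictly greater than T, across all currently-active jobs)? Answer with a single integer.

Op 1: register job_B */14 -> active={job_B:*/14}
Op 2: register job_D */12 -> active={job_B:*/14, job_D:*/12}
Op 3: register job_G */4 -> active={job_B:*/14, job_D:*/12, job_G:*/4}
Op 4: unregister job_G -> active={job_B:*/14, job_D:*/12}
Op 5: register job_B */4 -> active={job_B:*/4, job_D:*/12}
Op 6: register job_A */3 -> active={job_A:*/3, job_B:*/4, job_D:*/12}
Op 7: unregister job_D -> active={job_A:*/3, job_B:*/4}
Op 8: register job_B */5 -> active={job_A:*/3, job_B:*/5}
Op 9: register job_C */17 -> active={job_A:*/3, job_B:*/5, job_C:*/17}
Op 10: unregister job_C -> active={job_A:*/3, job_B:*/5}
  job_A: interval 3, next fire after T=192 is 195
  job_B: interval 5, next fire after T=192 is 195
Earliest fire time = 195 (job job_A)

Answer: 195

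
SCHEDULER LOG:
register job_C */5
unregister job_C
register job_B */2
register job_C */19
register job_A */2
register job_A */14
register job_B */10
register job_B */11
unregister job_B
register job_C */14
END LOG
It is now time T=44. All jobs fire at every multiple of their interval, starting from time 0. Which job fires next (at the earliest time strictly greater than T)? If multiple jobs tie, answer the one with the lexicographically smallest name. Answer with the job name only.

Op 1: register job_C */5 -> active={job_C:*/5}
Op 2: unregister job_C -> active={}
Op 3: register job_B */2 -> active={job_B:*/2}
Op 4: register job_C */19 -> active={job_B:*/2, job_C:*/19}
Op 5: register job_A */2 -> active={job_A:*/2, job_B:*/2, job_C:*/19}
Op 6: register job_A */14 -> active={job_A:*/14, job_B:*/2, job_C:*/19}
Op 7: register job_B */10 -> active={job_A:*/14, job_B:*/10, job_C:*/19}
Op 8: register job_B */11 -> active={job_A:*/14, job_B:*/11, job_C:*/19}
Op 9: unregister job_B -> active={job_A:*/14, job_C:*/19}
Op 10: register job_C */14 -> active={job_A:*/14, job_C:*/14}
  job_A: interval 14, next fire after T=44 is 56
  job_C: interval 14, next fire after T=44 is 56
Earliest = 56, winner (lex tiebreak) = job_A

Answer: job_A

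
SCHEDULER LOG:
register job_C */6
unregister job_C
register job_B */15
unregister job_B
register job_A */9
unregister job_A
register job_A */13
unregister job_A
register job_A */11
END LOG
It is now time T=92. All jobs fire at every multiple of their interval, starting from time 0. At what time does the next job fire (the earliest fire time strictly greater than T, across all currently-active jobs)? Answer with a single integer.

Answer: 99

Derivation:
Op 1: register job_C */6 -> active={job_C:*/6}
Op 2: unregister job_C -> active={}
Op 3: register job_B */15 -> active={job_B:*/15}
Op 4: unregister job_B -> active={}
Op 5: register job_A */9 -> active={job_A:*/9}
Op 6: unregister job_A -> active={}
Op 7: register job_A */13 -> active={job_A:*/13}
Op 8: unregister job_A -> active={}
Op 9: register job_A */11 -> active={job_A:*/11}
  job_A: interval 11, next fire after T=92 is 99
Earliest fire time = 99 (job job_A)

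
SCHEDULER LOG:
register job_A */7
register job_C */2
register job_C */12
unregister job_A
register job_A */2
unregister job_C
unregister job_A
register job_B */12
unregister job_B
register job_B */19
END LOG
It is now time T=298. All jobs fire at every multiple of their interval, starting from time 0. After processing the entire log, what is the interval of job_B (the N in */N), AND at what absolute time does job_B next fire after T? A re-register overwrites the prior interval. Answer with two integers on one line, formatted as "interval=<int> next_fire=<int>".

Op 1: register job_A */7 -> active={job_A:*/7}
Op 2: register job_C */2 -> active={job_A:*/7, job_C:*/2}
Op 3: register job_C */12 -> active={job_A:*/7, job_C:*/12}
Op 4: unregister job_A -> active={job_C:*/12}
Op 5: register job_A */2 -> active={job_A:*/2, job_C:*/12}
Op 6: unregister job_C -> active={job_A:*/2}
Op 7: unregister job_A -> active={}
Op 8: register job_B */12 -> active={job_B:*/12}
Op 9: unregister job_B -> active={}
Op 10: register job_B */19 -> active={job_B:*/19}
Final interval of job_B = 19
Next fire of job_B after T=298: (298//19+1)*19 = 304

Answer: interval=19 next_fire=304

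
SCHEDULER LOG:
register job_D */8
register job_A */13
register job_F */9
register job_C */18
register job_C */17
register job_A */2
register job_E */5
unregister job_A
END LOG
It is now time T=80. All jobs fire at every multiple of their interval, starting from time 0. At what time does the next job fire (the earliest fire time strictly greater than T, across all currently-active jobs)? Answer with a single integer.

Op 1: register job_D */8 -> active={job_D:*/8}
Op 2: register job_A */13 -> active={job_A:*/13, job_D:*/8}
Op 3: register job_F */9 -> active={job_A:*/13, job_D:*/8, job_F:*/9}
Op 4: register job_C */18 -> active={job_A:*/13, job_C:*/18, job_D:*/8, job_F:*/9}
Op 5: register job_C */17 -> active={job_A:*/13, job_C:*/17, job_D:*/8, job_F:*/9}
Op 6: register job_A */2 -> active={job_A:*/2, job_C:*/17, job_D:*/8, job_F:*/9}
Op 7: register job_E */5 -> active={job_A:*/2, job_C:*/17, job_D:*/8, job_E:*/5, job_F:*/9}
Op 8: unregister job_A -> active={job_C:*/17, job_D:*/8, job_E:*/5, job_F:*/9}
  job_C: interval 17, next fire after T=80 is 85
  job_D: interval 8, next fire after T=80 is 88
  job_E: interval 5, next fire after T=80 is 85
  job_F: interval 9, next fire after T=80 is 81
Earliest fire time = 81 (job job_F)

Answer: 81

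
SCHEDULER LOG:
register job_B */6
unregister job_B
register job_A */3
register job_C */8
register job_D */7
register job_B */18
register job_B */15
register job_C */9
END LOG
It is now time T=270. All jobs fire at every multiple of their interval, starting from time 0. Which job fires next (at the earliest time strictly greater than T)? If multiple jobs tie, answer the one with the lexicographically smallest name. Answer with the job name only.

Answer: job_A

Derivation:
Op 1: register job_B */6 -> active={job_B:*/6}
Op 2: unregister job_B -> active={}
Op 3: register job_A */3 -> active={job_A:*/3}
Op 4: register job_C */8 -> active={job_A:*/3, job_C:*/8}
Op 5: register job_D */7 -> active={job_A:*/3, job_C:*/8, job_D:*/7}
Op 6: register job_B */18 -> active={job_A:*/3, job_B:*/18, job_C:*/8, job_D:*/7}
Op 7: register job_B */15 -> active={job_A:*/3, job_B:*/15, job_C:*/8, job_D:*/7}
Op 8: register job_C */9 -> active={job_A:*/3, job_B:*/15, job_C:*/9, job_D:*/7}
  job_A: interval 3, next fire after T=270 is 273
  job_B: interval 15, next fire after T=270 is 285
  job_C: interval 9, next fire after T=270 is 279
  job_D: interval 7, next fire after T=270 is 273
Earliest = 273, winner (lex tiebreak) = job_A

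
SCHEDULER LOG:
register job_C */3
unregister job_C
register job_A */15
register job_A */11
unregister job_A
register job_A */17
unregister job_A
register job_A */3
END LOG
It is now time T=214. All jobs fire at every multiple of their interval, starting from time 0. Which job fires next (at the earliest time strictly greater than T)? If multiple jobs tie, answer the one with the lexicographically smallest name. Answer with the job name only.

Answer: job_A

Derivation:
Op 1: register job_C */3 -> active={job_C:*/3}
Op 2: unregister job_C -> active={}
Op 3: register job_A */15 -> active={job_A:*/15}
Op 4: register job_A */11 -> active={job_A:*/11}
Op 5: unregister job_A -> active={}
Op 6: register job_A */17 -> active={job_A:*/17}
Op 7: unregister job_A -> active={}
Op 8: register job_A */3 -> active={job_A:*/3}
  job_A: interval 3, next fire after T=214 is 216
Earliest = 216, winner (lex tiebreak) = job_A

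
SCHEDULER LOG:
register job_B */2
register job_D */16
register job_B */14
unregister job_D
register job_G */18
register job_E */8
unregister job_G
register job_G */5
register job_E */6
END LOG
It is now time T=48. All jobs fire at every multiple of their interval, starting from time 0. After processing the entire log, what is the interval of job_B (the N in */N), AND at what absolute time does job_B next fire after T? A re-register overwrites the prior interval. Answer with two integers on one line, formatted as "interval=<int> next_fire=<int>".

Answer: interval=14 next_fire=56

Derivation:
Op 1: register job_B */2 -> active={job_B:*/2}
Op 2: register job_D */16 -> active={job_B:*/2, job_D:*/16}
Op 3: register job_B */14 -> active={job_B:*/14, job_D:*/16}
Op 4: unregister job_D -> active={job_B:*/14}
Op 5: register job_G */18 -> active={job_B:*/14, job_G:*/18}
Op 6: register job_E */8 -> active={job_B:*/14, job_E:*/8, job_G:*/18}
Op 7: unregister job_G -> active={job_B:*/14, job_E:*/8}
Op 8: register job_G */5 -> active={job_B:*/14, job_E:*/8, job_G:*/5}
Op 9: register job_E */6 -> active={job_B:*/14, job_E:*/6, job_G:*/5}
Final interval of job_B = 14
Next fire of job_B after T=48: (48//14+1)*14 = 56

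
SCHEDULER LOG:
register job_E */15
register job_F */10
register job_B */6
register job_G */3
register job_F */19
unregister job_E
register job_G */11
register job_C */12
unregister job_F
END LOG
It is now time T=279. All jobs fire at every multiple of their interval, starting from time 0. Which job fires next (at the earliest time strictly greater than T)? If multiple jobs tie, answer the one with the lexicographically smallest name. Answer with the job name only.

Answer: job_B

Derivation:
Op 1: register job_E */15 -> active={job_E:*/15}
Op 2: register job_F */10 -> active={job_E:*/15, job_F:*/10}
Op 3: register job_B */6 -> active={job_B:*/6, job_E:*/15, job_F:*/10}
Op 4: register job_G */3 -> active={job_B:*/6, job_E:*/15, job_F:*/10, job_G:*/3}
Op 5: register job_F */19 -> active={job_B:*/6, job_E:*/15, job_F:*/19, job_G:*/3}
Op 6: unregister job_E -> active={job_B:*/6, job_F:*/19, job_G:*/3}
Op 7: register job_G */11 -> active={job_B:*/6, job_F:*/19, job_G:*/11}
Op 8: register job_C */12 -> active={job_B:*/6, job_C:*/12, job_F:*/19, job_G:*/11}
Op 9: unregister job_F -> active={job_B:*/6, job_C:*/12, job_G:*/11}
  job_B: interval 6, next fire after T=279 is 282
  job_C: interval 12, next fire after T=279 is 288
  job_G: interval 11, next fire after T=279 is 286
Earliest = 282, winner (lex tiebreak) = job_B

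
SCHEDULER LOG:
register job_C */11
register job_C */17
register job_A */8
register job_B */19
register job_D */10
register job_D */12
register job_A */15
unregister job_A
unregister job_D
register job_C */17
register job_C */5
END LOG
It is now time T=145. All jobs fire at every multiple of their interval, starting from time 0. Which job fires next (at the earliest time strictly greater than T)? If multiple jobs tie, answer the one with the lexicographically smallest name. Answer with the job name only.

Op 1: register job_C */11 -> active={job_C:*/11}
Op 2: register job_C */17 -> active={job_C:*/17}
Op 3: register job_A */8 -> active={job_A:*/8, job_C:*/17}
Op 4: register job_B */19 -> active={job_A:*/8, job_B:*/19, job_C:*/17}
Op 5: register job_D */10 -> active={job_A:*/8, job_B:*/19, job_C:*/17, job_D:*/10}
Op 6: register job_D */12 -> active={job_A:*/8, job_B:*/19, job_C:*/17, job_D:*/12}
Op 7: register job_A */15 -> active={job_A:*/15, job_B:*/19, job_C:*/17, job_D:*/12}
Op 8: unregister job_A -> active={job_B:*/19, job_C:*/17, job_D:*/12}
Op 9: unregister job_D -> active={job_B:*/19, job_C:*/17}
Op 10: register job_C */17 -> active={job_B:*/19, job_C:*/17}
Op 11: register job_C */5 -> active={job_B:*/19, job_C:*/5}
  job_B: interval 19, next fire after T=145 is 152
  job_C: interval 5, next fire after T=145 is 150
Earliest = 150, winner (lex tiebreak) = job_C

Answer: job_C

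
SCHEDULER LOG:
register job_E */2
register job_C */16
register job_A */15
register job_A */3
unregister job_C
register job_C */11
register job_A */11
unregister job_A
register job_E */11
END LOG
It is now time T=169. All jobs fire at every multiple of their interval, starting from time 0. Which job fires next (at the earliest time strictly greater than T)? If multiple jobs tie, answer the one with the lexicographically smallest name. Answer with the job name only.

Answer: job_C

Derivation:
Op 1: register job_E */2 -> active={job_E:*/2}
Op 2: register job_C */16 -> active={job_C:*/16, job_E:*/2}
Op 3: register job_A */15 -> active={job_A:*/15, job_C:*/16, job_E:*/2}
Op 4: register job_A */3 -> active={job_A:*/3, job_C:*/16, job_E:*/2}
Op 5: unregister job_C -> active={job_A:*/3, job_E:*/2}
Op 6: register job_C */11 -> active={job_A:*/3, job_C:*/11, job_E:*/2}
Op 7: register job_A */11 -> active={job_A:*/11, job_C:*/11, job_E:*/2}
Op 8: unregister job_A -> active={job_C:*/11, job_E:*/2}
Op 9: register job_E */11 -> active={job_C:*/11, job_E:*/11}
  job_C: interval 11, next fire after T=169 is 176
  job_E: interval 11, next fire after T=169 is 176
Earliest = 176, winner (lex tiebreak) = job_C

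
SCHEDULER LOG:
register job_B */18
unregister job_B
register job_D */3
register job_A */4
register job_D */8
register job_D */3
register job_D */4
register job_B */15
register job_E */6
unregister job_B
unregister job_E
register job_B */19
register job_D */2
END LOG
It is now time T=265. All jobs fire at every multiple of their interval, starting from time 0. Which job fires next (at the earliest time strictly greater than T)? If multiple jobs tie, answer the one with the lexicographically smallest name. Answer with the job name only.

Answer: job_B

Derivation:
Op 1: register job_B */18 -> active={job_B:*/18}
Op 2: unregister job_B -> active={}
Op 3: register job_D */3 -> active={job_D:*/3}
Op 4: register job_A */4 -> active={job_A:*/4, job_D:*/3}
Op 5: register job_D */8 -> active={job_A:*/4, job_D:*/8}
Op 6: register job_D */3 -> active={job_A:*/4, job_D:*/3}
Op 7: register job_D */4 -> active={job_A:*/4, job_D:*/4}
Op 8: register job_B */15 -> active={job_A:*/4, job_B:*/15, job_D:*/4}
Op 9: register job_E */6 -> active={job_A:*/4, job_B:*/15, job_D:*/4, job_E:*/6}
Op 10: unregister job_B -> active={job_A:*/4, job_D:*/4, job_E:*/6}
Op 11: unregister job_E -> active={job_A:*/4, job_D:*/4}
Op 12: register job_B */19 -> active={job_A:*/4, job_B:*/19, job_D:*/4}
Op 13: register job_D */2 -> active={job_A:*/4, job_B:*/19, job_D:*/2}
  job_A: interval 4, next fire after T=265 is 268
  job_B: interval 19, next fire after T=265 is 266
  job_D: interval 2, next fire after T=265 is 266
Earliest = 266, winner (lex tiebreak) = job_B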